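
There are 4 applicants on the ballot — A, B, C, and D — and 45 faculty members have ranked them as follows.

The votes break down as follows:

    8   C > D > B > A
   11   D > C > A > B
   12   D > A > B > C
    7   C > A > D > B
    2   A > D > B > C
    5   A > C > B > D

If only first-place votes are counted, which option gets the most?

First-place vote totals:
  A: 7
  B: 0
  C: 15
  D: 23
D has the most first-place votes.

D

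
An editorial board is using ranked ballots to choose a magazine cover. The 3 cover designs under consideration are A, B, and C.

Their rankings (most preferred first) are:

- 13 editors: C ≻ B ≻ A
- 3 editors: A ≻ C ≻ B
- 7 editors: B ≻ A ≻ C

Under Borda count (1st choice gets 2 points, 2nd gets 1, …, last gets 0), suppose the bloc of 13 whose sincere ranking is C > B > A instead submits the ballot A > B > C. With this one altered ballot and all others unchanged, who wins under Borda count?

A

Borda totals with the altered ballot: A 39, B 27, C 3.
The switch changes the winner from C to A.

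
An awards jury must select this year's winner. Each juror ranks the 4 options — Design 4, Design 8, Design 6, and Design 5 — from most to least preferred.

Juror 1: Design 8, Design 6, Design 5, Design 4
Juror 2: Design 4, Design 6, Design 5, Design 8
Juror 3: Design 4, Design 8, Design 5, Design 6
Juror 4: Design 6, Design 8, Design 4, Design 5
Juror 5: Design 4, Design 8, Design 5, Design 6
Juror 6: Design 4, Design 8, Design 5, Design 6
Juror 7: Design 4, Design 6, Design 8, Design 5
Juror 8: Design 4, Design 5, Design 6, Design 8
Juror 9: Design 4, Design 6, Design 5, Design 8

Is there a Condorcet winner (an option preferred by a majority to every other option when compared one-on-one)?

Head-to-head results (9 voters total):
Design 4 vs Design 8: Design 4 wins 7–2.
Design 4 vs Design 6: Design 4 wins 7–2.
Design 4 vs Design 5: Design 4 wins 8–1.
Design 8 vs Design 6: Design 6 wins 5–4.
Design 8 vs Design 5: Design 8 wins 6–3.
Design 6 vs Design 5: Design 6 wins 5–4.
Design 4 beats each rival — Design 8 (7–2), Design 6 (7–2), Design 5 (8–1) — so Design 4 is the Condorcet winner.

Yes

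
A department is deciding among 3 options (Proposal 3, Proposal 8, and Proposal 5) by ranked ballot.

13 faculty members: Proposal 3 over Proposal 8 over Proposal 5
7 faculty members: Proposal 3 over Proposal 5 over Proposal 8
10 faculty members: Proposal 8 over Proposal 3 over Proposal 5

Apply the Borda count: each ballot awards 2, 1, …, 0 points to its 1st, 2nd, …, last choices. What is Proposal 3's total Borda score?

50

Borda scores:
  Proposal 3: 13·2 + 7·2 + 10·1 = 50
  Proposal 8: 13·1 + 7·0 + 10·2 = 33
  Proposal 5: 13·0 + 7·1 + 10·0 = 7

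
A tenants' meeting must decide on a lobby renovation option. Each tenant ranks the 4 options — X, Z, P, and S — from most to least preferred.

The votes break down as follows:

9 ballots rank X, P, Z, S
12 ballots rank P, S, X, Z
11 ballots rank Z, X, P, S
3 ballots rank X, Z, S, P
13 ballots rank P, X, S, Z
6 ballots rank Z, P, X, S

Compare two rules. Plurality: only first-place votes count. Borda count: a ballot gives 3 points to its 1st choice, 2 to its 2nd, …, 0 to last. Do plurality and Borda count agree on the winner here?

Yes

Plurality first-place counts: X 12, Z 17, P 25, S 0 → P.
Borda totals: X 102, Z 66, P 116, S 40 → P.
The two rules agree on P.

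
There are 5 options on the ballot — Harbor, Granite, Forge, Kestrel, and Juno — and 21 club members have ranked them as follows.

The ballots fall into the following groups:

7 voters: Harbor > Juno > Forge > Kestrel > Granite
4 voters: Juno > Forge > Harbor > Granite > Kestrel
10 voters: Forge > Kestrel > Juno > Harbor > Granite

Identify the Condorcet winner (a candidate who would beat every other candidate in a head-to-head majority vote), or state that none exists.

Head-to-head results (21 voters total):
Harbor vs Granite: Harbor wins 21–0.
Harbor vs Forge: Forge wins 14–7.
Harbor vs Kestrel: Harbor wins 11–10.
Harbor vs Juno: Juno wins 14–7.
Granite vs Forge: Forge wins 21–0.
Granite vs Kestrel: Kestrel wins 17–4.
Granite vs Juno: Juno wins 21–0.
Forge vs Kestrel: Forge wins 21–0.
Forge vs Juno: Juno wins 11–10.
Kestrel vs Juno: Juno wins 11–10.
Juno beats each rival — Harbor (14–7), Granite (21–0), Forge (11–10), Kestrel (11–10) — so Juno is the Condorcet winner.

Juno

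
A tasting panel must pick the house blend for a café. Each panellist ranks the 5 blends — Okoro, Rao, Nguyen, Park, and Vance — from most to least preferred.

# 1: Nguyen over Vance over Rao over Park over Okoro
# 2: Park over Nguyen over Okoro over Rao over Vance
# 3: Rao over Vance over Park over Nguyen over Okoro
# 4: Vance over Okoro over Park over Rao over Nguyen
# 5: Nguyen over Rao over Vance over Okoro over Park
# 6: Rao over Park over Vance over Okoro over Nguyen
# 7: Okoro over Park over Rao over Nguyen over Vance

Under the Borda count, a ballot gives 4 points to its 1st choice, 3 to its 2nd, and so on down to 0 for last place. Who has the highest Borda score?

Rao

Borda scores:
  Okoro: 0 + 2 + 0 + 3 + 1 + 1 + 4 = 11
  Rao: 2 + 1 + 4 + 1 + 3 + 4 + 2 = 17
  Nguyen: 4 + 3 + 1 + 0 + 4 + 0 + 1 = 13
  Park: 1 + 4 + 2 + 2 + 0 + 3 + 3 = 15
  Vance: 3 + 0 + 3 + 4 + 2 + 2 + 0 = 14
Rao has the highest total.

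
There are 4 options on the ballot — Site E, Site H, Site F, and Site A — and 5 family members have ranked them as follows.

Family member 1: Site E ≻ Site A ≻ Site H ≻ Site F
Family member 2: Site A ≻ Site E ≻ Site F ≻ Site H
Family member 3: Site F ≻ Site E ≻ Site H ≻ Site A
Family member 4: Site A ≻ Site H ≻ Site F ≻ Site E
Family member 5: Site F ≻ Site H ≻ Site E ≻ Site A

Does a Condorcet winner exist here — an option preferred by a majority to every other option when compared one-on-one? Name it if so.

Head-to-head results (5 voters total):
Site E vs Site H: Site E wins 3–2.
Site E vs Site F: Site F wins 3–2.
Site E vs Site A: Site E wins 3–2.
Site H vs Site F: Site F wins 3–2.
Site H vs Site A: Site A wins 3–2.
Site F vs Site A: Site A wins 3–2.
No candidate beats all others: Site E beats Site A beats Site F beats Site E, a majority cycle.

There is no Condorcet winner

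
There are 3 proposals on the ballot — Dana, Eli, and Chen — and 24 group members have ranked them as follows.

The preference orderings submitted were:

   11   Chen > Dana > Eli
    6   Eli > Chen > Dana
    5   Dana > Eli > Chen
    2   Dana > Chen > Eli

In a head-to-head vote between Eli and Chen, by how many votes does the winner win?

2

Ballots ranking Eli above Chen: 6+5 = 11.
Ballots ranking Chen above Eli: 11+2 = 13.
Chen wins 13–11, a margin of 2.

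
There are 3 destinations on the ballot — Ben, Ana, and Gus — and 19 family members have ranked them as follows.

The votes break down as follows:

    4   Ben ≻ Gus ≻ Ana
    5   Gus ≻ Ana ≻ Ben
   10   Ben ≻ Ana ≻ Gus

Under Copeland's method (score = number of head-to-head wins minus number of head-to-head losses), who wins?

Pairwise results:
  Ben vs Ana: Ben wins 14–5.
  Ben vs Gus: Ben wins 14–5.
  Ana vs Gus: Ana wins 10–9.
Copeland scores (wins − losses):
  Ben: 2 − 0 = 2
  Ana: 1 − 1 = 0
  Gus: 0 − 2 = -2
Ben has the best Copeland score.

Ben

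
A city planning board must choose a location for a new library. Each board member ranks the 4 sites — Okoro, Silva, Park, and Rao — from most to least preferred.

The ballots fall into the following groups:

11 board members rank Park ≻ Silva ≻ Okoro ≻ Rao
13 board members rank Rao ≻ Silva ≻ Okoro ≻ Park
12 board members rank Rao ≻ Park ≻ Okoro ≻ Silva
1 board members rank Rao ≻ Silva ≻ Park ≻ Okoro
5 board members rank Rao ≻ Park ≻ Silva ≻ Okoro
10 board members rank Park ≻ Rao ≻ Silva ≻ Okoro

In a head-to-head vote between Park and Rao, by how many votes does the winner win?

Ballots ranking Park above Rao: 11+10 = 21.
Ballots ranking Rao above Park: 13+12+1+5 = 31.
Rao wins 31–21, a margin of 10.

10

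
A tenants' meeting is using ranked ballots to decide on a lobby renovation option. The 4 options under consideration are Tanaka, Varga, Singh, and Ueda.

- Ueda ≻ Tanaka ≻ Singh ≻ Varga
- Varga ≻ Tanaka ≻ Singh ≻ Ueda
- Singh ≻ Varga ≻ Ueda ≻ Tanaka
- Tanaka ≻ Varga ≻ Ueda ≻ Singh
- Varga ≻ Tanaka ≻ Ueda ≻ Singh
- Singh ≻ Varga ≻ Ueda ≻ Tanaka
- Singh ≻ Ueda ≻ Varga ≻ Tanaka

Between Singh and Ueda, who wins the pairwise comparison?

Ballots ranking Singh above Ueda: 4.
Ballots ranking Ueda above Singh: 3.
Singh wins the head-to-head, 4–3.

Singh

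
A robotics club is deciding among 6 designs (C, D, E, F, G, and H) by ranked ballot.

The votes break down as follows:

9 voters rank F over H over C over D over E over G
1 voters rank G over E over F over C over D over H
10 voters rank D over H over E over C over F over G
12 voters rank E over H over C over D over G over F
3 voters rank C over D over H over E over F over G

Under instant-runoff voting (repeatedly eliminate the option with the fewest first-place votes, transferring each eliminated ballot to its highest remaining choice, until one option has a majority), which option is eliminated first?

H

Round 1: E 12, D 10, F 9, C 3, G 1, H 0. H has the fewest and is eliminated.
Round 2: E 12, D 10, F 9, C 3, G 1. G has the fewest and is eliminated.
Round 3: E 13, D 10, F 9, C 3. C has the fewest and is eliminated.
Round 4: D 13, E 13, F 9. F has the fewest and is eliminated.
Round 5: D 22, E 13. D has a majority.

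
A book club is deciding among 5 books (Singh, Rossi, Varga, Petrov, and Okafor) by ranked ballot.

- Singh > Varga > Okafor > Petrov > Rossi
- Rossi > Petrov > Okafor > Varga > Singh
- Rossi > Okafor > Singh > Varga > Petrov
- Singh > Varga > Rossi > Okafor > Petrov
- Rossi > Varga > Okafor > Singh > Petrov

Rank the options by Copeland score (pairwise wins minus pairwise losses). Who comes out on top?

Pairwise results:
  Singh vs Rossi: Rossi wins 3–2.
  Singh vs Varga: Singh wins 3–2.
  Singh vs Petrov: Singh wins 4–1.
  Singh vs Okafor: Okafor wins 3–2.
  Rossi vs Varga: Rossi wins 3–2.
  Rossi vs Petrov: Rossi wins 4–1.
  Rossi vs Okafor: Rossi wins 4–1.
  Varga vs Petrov: Varga wins 4–1.
  Varga vs Okafor: Varga wins 3–2.
  Petrov vs Okafor: Okafor wins 4–1.
Copeland scores (wins − losses):
  Singh: 2 − 2 = 0
  Rossi: 4 − 0 = 4
  Varga: 2 − 2 = 0
  Petrov: 0 − 4 = -4
  Okafor: 2 − 2 = 0
Rossi has the best Copeland score.

Rossi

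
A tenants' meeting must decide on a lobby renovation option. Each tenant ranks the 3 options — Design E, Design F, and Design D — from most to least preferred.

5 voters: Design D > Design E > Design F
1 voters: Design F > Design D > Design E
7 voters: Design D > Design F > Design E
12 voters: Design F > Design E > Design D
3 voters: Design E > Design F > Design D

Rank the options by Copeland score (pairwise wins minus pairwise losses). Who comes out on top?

Pairwise results:
  Design E vs Design F: Design F wins 20–8.
  Design E vs Design D: Design E wins 15–13.
  Design F vs Design D: Design F wins 16–12.
Copeland scores (wins − losses):
  Design E: 1 − 1 = 0
  Design F: 2 − 0 = 2
  Design D: 0 − 2 = -2
Design F has the best Copeland score.

Design F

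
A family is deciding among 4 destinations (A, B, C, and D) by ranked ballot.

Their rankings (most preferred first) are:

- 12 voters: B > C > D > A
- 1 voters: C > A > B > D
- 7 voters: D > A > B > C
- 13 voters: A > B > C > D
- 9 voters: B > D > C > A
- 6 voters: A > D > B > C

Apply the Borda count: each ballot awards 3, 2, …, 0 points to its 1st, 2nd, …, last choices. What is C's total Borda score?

49

Borda scores:
  A: 12·0 + 2 + 7·2 + 13·3 + 9·0 + 6·3 = 73
  B: 12·3 + 1 + 7·1 + 13·2 + 9·3 + 6·1 = 103
  C: 12·2 + 3 + 7·0 + 13·1 + 9·1 + 6·0 = 49
  D: 12·1 + 0 + 7·3 + 13·0 + 9·2 + 6·2 = 63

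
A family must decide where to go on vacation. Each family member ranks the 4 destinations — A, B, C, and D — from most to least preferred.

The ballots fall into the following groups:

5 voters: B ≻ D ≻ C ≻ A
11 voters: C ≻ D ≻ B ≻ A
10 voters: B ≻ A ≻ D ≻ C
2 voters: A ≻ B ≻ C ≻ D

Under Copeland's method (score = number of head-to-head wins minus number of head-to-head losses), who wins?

Pairwise results:
  A vs B: B wins 26–2.
  A vs C: C wins 16–12.
  A vs D: D wins 16–12.
  B vs C: B wins 17–11.
  B vs D: B wins 17–11.
  C vs D: D wins 15–13.
Copeland scores (wins − losses):
  A: 0 − 3 = -3
  B: 3 − 0 = 3
  C: 1 − 2 = -1
  D: 2 − 1 = 1
B has the best Copeland score.

B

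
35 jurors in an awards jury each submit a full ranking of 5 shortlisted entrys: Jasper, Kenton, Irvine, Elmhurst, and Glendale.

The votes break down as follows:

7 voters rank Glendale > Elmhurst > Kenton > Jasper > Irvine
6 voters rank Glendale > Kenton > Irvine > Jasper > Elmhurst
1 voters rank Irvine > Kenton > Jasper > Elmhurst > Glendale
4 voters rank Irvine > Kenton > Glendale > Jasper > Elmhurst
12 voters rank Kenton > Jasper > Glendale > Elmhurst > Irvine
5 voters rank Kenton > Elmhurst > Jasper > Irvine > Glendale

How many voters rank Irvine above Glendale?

Ballots ranking Irvine above Glendale: 1+4+5 = 10.
Ballots ranking Glendale above Irvine: 7+6+12 = 25.
So 10 of 35 voters prefer Irvine to Glendale.

10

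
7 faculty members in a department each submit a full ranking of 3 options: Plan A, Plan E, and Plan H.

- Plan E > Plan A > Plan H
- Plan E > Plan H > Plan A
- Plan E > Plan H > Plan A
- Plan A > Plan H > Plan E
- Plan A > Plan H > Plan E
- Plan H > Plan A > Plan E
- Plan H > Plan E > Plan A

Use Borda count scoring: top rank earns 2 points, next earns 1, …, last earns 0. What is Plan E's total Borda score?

7

Borda scores:
  Plan A: 1 + 0 + 0 + 2 + 2 + 1 + 0 = 6
  Plan E: 2 + 2 + 2 + 0 + 0 + 0 + 1 = 7
  Plan H: 0 + 1 + 1 + 1 + 1 + 2 + 2 = 8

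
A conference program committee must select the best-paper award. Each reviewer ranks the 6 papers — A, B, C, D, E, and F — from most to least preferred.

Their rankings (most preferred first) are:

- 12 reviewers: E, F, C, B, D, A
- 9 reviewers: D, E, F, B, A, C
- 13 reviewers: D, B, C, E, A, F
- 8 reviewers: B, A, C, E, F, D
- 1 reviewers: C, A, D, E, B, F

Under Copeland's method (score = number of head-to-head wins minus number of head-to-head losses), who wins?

D

Pairwise results:
  A vs B: B wins 42–1.
  A vs C: C wins 26–17.
  A vs D: D wins 34–9.
  A vs E: E wins 34–9.
  A vs F: A wins 22–21.
  B vs C: B wins 30–13.
  B vs D: D wins 23–20.
  B vs E: E wins 22–21.
  B vs F: B wins 22–21.
  C vs D: D wins 22–21.
  C vs E: C wins 22–21.
  C vs F: C wins 22–21.
  D vs E: D wins 23–20.
  D vs F: D wins 23–20.
  E vs F: E wins 43–0.
Copeland scores (wins − losses):
  A: 1 − 4 = -3
  B: 3 − 2 = 1
  C: 3 − 2 = 1
  D: 5 − 0 = 5
  E: 3 − 2 = 1
  F: 0 − 5 = -5
D has the best Copeland score.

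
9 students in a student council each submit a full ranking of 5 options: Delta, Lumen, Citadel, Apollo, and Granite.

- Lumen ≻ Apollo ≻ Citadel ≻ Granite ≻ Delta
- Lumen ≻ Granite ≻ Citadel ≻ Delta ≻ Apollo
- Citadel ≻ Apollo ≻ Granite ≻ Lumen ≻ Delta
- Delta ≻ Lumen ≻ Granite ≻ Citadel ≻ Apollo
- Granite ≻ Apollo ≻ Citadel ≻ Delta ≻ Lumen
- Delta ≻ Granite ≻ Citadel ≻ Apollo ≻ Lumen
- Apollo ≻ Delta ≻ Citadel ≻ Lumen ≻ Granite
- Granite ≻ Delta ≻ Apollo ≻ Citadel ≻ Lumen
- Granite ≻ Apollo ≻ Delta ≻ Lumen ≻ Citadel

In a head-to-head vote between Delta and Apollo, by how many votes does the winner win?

Ballots ranking Delta above Apollo: 4.
Ballots ranking Apollo above Delta: 5.
Apollo wins 5–4, a margin of 1.

1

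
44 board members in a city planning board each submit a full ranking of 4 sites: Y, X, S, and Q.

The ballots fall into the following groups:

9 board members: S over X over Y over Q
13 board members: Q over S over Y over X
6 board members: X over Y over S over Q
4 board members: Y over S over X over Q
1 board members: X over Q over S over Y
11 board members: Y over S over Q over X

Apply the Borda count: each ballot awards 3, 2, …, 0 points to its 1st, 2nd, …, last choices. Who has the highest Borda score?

Borda scores:
  Y: 9·1 + 13·1 + 6·2 + 4·3 + 0 + 11·3 = 79
  X: 9·2 + 13·0 + 6·3 + 4·1 + 3 + 11·0 = 43
  S: 9·3 + 13·2 + 6·1 + 4·2 + 1 + 11·2 = 90
  Q: 9·0 + 13·3 + 6·0 + 4·0 + 2 + 11·1 = 52
S has the highest total.

S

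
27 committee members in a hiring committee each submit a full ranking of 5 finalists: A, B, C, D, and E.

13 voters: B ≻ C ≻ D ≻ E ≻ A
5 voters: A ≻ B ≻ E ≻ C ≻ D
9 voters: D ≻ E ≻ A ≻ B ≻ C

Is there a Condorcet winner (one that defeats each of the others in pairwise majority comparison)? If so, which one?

Head-to-head results (27 voters total):
A vs B: A wins 14–13.
A vs C: A wins 14–13.
A vs D: D wins 22–5.
A vs E: E wins 22–5.
B vs C: B wins 27–0.
B vs D: B wins 18–9.
B vs E: B wins 18–9.
C vs D: C wins 18–9.
C vs E: E wins 14–13.
D vs E: D wins 22–5.
No candidate beats all others: A beats B beats D beats A, a majority cycle.

There is no Condorcet winner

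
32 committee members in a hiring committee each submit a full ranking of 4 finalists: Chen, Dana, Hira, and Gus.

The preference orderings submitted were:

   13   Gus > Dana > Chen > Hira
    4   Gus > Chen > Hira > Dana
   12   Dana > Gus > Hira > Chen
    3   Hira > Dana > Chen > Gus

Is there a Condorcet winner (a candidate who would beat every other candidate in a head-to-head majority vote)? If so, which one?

Gus

Head-to-head results (32 voters total):
Chen vs Dana: Dana wins 28–4.
Chen vs Hira: Chen wins 17–15.
Chen vs Gus: Gus wins 29–3.
Dana vs Hira: Dana wins 25–7.
Dana vs Gus: Gus wins 17–15.
Hira vs Gus: Gus wins 29–3.
Gus beats each rival — Chen (29–3), Dana (17–15), Hira (29–3) — so Gus is the Condorcet winner.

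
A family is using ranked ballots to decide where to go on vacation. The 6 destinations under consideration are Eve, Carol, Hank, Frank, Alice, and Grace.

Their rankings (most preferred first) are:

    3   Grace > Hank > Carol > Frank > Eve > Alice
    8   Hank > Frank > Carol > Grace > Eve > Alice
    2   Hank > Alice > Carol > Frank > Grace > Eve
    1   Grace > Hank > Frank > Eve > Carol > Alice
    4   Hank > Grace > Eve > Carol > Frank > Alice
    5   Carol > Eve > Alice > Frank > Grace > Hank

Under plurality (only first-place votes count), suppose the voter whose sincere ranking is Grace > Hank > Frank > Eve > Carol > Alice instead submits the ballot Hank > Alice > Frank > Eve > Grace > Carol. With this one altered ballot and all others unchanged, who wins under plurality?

Hank

First-place totals with the altered ballot: Eve 0, Carol 5, Hank 15, Frank 0, Alice 0, Grace 3.
The winner is unchanged: still Hank.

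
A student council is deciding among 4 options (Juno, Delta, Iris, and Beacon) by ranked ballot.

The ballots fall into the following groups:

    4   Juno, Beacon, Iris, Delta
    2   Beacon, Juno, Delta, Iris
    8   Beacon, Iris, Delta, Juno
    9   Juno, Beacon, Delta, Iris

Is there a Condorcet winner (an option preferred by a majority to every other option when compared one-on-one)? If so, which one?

Head-to-head results (23 voters total):
Juno vs Delta: Juno wins 15–8.
Juno vs Iris: Juno wins 15–8.
Juno vs Beacon: Juno wins 13–10.
Delta vs Iris: Iris wins 12–11.
Delta vs Beacon: Beacon wins 23–0.
Iris vs Beacon: Beacon wins 23–0.
Juno beats each rival — Delta (15–8), Iris (15–8), Beacon (13–10) — so Juno is the Condorcet winner.

Juno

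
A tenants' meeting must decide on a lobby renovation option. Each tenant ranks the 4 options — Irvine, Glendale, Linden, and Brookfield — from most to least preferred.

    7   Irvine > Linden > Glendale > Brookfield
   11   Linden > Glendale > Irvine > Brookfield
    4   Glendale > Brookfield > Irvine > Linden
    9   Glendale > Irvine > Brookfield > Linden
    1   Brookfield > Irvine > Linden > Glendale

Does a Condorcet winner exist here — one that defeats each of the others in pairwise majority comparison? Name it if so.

Head-to-head results (32 voters total):
Irvine vs Glendale: Glendale wins 24–8.
Irvine vs Linden: Irvine wins 21–11.
Irvine vs Brookfield: Irvine wins 27–5.
Glendale vs Linden: Linden wins 19–13.
Glendale vs Brookfield: Glendale wins 31–1.
Linden vs Brookfield: Linden wins 18–14.
No candidate beats all others: Irvine beats Linden beats Glendale beats Irvine, a majority cycle.

There is no Condorcet winner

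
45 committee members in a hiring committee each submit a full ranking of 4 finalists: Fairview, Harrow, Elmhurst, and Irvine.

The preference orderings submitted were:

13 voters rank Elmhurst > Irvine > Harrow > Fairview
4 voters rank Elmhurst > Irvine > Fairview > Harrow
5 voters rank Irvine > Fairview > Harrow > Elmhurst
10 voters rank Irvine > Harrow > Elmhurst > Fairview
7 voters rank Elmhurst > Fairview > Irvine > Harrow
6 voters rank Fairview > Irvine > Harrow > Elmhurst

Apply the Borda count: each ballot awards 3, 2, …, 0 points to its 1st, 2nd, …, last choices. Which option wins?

Borda scores:
  Fairview: 13·0 + 4·1 + 5·2 + 10·0 + 7·2 + 6·3 = 46
  Harrow: 13·1 + 4·0 + 5·1 + 10·2 + 7·0 + 6·1 = 44
  Elmhurst: 13·3 + 4·3 + 5·0 + 10·1 + 7·3 + 6·0 = 82
  Irvine: 13·2 + 4·2 + 5·3 + 10·3 + 7·1 + 6·2 = 98
Irvine has the highest total.

Irvine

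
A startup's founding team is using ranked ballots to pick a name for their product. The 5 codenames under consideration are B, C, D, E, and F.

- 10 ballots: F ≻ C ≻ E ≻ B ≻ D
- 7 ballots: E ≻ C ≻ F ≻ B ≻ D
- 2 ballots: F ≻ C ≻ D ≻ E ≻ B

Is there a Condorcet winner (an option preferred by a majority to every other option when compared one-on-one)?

Head-to-head results (19 voters total):
B vs C: C wins 19–0.
B vs D: B wins 17–2.
B vs E: E wins 19–0.
B vs F: F wins 19–0.
C vs D: C wins 19–0.
C vs E: C wins 12–7.
C vs F: F wins 12–7.
D vs E: E wins 17–2.
D vs F: F wins 19–0.
E vs F: F wins 12–7.
F beats each rival — B (19–0), C (12–7), D (19–0), E (12–7) — so F is the Condorcet winner.

Yes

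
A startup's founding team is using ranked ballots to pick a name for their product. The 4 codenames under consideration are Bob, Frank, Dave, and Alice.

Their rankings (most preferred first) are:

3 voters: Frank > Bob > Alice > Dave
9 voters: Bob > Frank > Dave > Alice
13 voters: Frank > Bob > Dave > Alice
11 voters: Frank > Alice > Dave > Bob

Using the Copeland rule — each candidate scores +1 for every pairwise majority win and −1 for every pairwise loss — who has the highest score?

Frank

Pairwise results:
  Bob vs Frank: Frank wins 27–9.
  Bob vs Dave: Bob wins 25–11.
  Bob vs Alice: Bob wins 25–11.
  Frank vs Dave: Frank wins 36–0.
  Frank vs Alice: Frank wins 36–0.
  Dave vs Alice: Dave wins 22–14.
Copeland scores (wins − losses):
  Bob: 2 − 1 = 1
  Frank: 3 − 0 = 3
  Dave: 1 − 2 = -1
  Alice: 0 − 3 = -3
Frank has the best Copeland score.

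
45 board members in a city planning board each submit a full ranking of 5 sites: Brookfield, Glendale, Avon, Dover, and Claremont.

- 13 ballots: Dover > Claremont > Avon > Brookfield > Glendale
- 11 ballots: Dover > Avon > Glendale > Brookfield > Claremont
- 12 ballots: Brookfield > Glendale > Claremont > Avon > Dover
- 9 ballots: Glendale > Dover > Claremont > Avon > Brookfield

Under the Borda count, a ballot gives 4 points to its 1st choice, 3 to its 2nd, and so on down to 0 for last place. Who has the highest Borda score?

Dover

Borda scores:
  Brookfield: 13·1 + 11·1 + 12·4 + 9·0 = 72
  Glendale: 13·0 + 11·2 + 12·3 + 9·4 = 94
  Avon: 13·2 + 11·3 + 12·1 + 9·1 = 80
  Dover: 13·4 + 11·4 + 12·0 + 9·3 = 123
  Claremont: 13·3 + 11·0 + 12·2 + 9·2 = 81
Dover has the highest total.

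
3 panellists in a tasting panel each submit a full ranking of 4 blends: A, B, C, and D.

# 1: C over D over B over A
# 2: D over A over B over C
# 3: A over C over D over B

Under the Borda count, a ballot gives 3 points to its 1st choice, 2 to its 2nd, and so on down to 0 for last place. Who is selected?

Borda scores:
  A: 0 + 2 + 3 = 5
  B: 1 + 1 + 0 = 2
  C: 3 + 0 + 2 = 5
  D: 2 + 3 + 1 = 6
D has the highest total.

D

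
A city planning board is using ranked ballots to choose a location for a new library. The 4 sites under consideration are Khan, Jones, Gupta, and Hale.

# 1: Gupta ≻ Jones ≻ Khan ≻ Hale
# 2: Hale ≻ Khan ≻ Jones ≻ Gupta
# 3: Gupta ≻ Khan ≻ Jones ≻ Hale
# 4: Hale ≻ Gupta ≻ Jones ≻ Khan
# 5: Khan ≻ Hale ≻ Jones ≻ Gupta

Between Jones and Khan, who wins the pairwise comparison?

Khan

Ballots ranking Jones above Khan: 2.
Ballots ranking Khan above Jones: 3.
Khan wins the head-to-head, 3–2.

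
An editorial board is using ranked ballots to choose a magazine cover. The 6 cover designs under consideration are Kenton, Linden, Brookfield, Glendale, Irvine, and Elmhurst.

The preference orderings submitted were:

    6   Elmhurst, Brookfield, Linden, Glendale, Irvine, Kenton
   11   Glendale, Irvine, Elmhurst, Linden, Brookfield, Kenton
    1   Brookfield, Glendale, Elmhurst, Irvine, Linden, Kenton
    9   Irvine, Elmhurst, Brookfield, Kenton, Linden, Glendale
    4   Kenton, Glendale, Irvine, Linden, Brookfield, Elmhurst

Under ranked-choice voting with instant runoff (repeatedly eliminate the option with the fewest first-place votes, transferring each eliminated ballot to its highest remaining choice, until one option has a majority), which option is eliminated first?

Linden

Round 1: Glendale 11, Irvine 9, Elmhurst 6, Kenton 4, Brookfield 1, Linden 0. Linden has the fewest and is eliminated.
Round 2: Glendale 11, Irvine 9, Elmhurst 6, Kenton 4, Brookfield 1. Brookfield has the fewest and is eliminated.
Round 3: Glendale 12, Irvine 9, Elmhurst 6, Kenton 4. Kenton has the fewest and is eliminated.
Round 4: Glendale 16, Irvine 9, Elmhurst 6. Glendale has a majority.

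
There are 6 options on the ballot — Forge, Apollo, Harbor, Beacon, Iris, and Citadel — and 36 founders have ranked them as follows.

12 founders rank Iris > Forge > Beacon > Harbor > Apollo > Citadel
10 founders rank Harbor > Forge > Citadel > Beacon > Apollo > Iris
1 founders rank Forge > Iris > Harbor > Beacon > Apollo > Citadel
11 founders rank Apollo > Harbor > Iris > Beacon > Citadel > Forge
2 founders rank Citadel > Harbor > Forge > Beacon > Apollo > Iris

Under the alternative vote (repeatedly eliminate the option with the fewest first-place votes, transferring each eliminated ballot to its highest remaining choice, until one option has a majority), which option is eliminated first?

Beacon

Round 1: Iris 12, Apollo 11, Harbor 10, Citadel 2, Forge 1, Beacon 0. Beacon has the fewest and is eliminated.
Round 2: Iris 12, Apollo 11, Harbor 10, Citadel 2, Forge 1. Forge has the fewest and is eliminated.
Round 3: Iris 13, Apollo 11, Harbor 10, Citadel 2. Citadel has the fewest and is eliminated.
Round 4: Iris 13, Harbor 12, Apollo 11. Apollo has the fewest and is eliminated.
Round 5: Harbor 23, Iris 13. Harbor has a majority.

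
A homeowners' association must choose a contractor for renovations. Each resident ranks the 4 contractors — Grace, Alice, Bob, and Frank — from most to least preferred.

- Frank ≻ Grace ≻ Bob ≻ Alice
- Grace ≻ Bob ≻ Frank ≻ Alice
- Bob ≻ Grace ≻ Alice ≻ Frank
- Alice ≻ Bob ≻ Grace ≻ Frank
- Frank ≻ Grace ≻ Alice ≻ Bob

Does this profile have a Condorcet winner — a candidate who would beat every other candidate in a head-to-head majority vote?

Head-to-head results (5 voters total):
Grace vs Alice: Grace wins 4–1.
Grace vs Bob: Grace wins 3–2.
Grace vs Frank: Grace wins 3–2.
Alice vs Bob: Bob wins 3–2.
Alice vs Frank: Frank wins 3–2.
Bob vs Frank: Bob wins 3–2.
Grace beats each rival — Alice (4–1), Bob (3–2), Frank (3–2) — so Grace is the Condorcet winner.

Yes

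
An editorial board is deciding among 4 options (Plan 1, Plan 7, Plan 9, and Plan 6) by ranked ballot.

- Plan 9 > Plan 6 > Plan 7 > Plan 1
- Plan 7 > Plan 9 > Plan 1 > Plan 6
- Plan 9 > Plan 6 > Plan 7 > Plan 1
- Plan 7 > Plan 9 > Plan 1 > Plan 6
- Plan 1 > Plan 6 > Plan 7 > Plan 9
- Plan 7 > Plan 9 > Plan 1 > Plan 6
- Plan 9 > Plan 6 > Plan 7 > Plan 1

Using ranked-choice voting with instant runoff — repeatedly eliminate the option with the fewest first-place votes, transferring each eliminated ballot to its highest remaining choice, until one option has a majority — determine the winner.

Round 1: Plan 7 3, Plan 9 3, Plan 1 1, Plan 6 0. Plan 6 has the fewest and is eliminated.
Round 2: Plan 7 3, Plan 9 3, Plan 1 1. Plan 1 has the fewest and is eliminated.
Round 3: Plan 7 4, Plan 9 3. Plan 7 has a majority.

Plan 7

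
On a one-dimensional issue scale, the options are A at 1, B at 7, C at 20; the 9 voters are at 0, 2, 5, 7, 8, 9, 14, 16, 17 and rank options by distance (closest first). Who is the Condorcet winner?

B

With single-peaked preferences on a line, the Condorcet winner is the candidate closest to the median voter.
The median voter (position 8) is closest to B at 7.
Check: B vs A — voters closer to B: 7 of 9.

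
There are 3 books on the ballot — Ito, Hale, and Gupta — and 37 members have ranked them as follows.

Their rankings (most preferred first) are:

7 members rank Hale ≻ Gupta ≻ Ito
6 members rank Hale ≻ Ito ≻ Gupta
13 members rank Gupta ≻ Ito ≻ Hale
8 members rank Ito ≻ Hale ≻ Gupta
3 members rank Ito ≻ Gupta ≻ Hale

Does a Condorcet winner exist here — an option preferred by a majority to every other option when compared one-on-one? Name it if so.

None — there is no Condorcet winner

Head-to-head results (37 voters total):
Ito vs Hale: Ito wins 24–13.
Ito vs Gupta: Gupta wins 20–17.
Hale vs Gupta: Hale wins 21–16.
No candidate beats all others: Ito beats Hale beats Gupta beats Ito, a majority cycle.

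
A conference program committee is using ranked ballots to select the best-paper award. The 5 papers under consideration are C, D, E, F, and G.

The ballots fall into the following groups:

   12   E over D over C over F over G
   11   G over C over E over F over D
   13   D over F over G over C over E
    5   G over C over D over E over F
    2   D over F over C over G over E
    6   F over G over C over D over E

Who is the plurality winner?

First-place vote totals:
  C: 0
  D: 15
  E: 12
  F: 6
  G: 16
G has the most first-place votes.

G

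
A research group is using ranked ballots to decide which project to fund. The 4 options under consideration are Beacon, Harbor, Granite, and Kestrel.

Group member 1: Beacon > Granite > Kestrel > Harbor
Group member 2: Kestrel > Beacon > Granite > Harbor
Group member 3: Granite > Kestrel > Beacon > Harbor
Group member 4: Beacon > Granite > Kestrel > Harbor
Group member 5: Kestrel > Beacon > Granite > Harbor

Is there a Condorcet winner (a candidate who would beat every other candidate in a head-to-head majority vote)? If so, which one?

There is no Condorcet winner

Head-to-head results (5 voters total):
Beacon vs Harbor: Beacon wins 5–0.
Beacon vs Granite: Beacon wins 4–1.
Beacon vs Kestrel: Kestrel wins 3–2.
Harbor vs Granite: Granite wins 5–0.
Harbor vs Kestrel: Kestrel wins 5–0.
Granite vs Kestrel: Granite wins 3–2.
No candidate beats all others: Beacon beats Granite beats Kestrel beats Beacon, a majority cycle.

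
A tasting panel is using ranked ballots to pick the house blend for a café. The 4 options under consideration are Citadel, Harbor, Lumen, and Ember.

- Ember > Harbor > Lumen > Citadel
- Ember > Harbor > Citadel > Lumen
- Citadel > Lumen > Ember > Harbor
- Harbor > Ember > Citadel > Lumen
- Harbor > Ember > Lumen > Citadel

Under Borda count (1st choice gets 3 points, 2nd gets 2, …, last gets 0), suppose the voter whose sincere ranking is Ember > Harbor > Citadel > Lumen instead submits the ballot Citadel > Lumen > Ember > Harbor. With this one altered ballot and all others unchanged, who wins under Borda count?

Ember

Borda totals with the altered ballot: Citadel 7, Harbor 8, Lumen 6, Ember 9.
The winner is unchanged: still Ember.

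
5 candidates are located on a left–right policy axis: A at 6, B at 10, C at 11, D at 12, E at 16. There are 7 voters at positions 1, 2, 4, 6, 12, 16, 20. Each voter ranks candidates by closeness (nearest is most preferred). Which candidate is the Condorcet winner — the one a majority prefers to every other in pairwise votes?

With single-peaked preferences on a line, the Condorcet winner is the candidate closest to the median voter.
The median voter (position 6) is closest to A at 6.
Check: A vs D — voters closer to A: 4 of 7.

A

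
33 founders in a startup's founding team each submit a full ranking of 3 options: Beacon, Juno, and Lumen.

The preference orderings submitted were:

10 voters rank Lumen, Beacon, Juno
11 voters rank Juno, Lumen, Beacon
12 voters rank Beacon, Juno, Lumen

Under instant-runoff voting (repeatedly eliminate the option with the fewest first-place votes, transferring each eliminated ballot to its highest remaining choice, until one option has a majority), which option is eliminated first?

Lumen

Round 1: Beacon 12, Juno 11, Lumen 10. Lumen has the fewest and is eliminated.
Round 2: Beacon 22, Juno 11. Beacon has a majority.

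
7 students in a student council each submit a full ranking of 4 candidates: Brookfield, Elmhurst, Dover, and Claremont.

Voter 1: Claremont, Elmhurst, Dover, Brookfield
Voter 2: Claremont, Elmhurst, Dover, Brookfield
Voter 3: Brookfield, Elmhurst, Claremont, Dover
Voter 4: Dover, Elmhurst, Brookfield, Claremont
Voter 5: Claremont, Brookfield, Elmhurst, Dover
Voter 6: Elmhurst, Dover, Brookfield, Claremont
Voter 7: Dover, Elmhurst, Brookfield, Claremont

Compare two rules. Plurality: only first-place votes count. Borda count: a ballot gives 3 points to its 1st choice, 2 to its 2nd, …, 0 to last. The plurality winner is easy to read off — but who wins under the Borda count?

Elmhurst

Plurality first-place counts: Brookfield 1, Elmhurst 1, Dover 2, Claremont 3 → Claremont.
Borda totals: Brookfield 8, Elmhurst 14, Dover 10, Claremont 10 → Elmhurst.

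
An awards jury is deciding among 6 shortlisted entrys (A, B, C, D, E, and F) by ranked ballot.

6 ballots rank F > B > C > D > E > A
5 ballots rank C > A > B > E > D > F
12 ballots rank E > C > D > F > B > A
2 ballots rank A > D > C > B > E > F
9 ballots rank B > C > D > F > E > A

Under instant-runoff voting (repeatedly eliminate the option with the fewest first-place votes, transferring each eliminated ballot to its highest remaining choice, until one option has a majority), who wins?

Round 1: E 12, B 9, F 6, C 5, A 2, D 0. D has the fewest and is eliminated.
Round 2: E 12, B 9, F 6, C 5, A 2. A has the fewest and is eliminated.
Round 3: E 12, B 9, C 7, F 6. F has the fewest and is eliminated.
Round 4: B 15, E 12, C 7. C has the fewest and is eliminated.
Round 5: B 22, E 12. B has a majority.

B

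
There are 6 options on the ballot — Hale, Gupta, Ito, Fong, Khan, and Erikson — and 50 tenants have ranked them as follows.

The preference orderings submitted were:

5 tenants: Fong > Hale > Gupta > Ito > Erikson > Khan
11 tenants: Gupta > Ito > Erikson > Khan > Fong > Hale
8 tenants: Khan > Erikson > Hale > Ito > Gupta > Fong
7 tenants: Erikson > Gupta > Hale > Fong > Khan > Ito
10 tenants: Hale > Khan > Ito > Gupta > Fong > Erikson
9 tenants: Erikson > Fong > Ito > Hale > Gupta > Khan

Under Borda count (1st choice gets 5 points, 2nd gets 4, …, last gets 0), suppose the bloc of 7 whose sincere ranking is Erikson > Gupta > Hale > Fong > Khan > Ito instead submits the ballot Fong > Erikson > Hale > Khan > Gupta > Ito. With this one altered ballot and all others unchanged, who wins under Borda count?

Erikson

Borda totals with the altered ballot: Hale 133, Gupta 114, Ito 127, Fong 117, Khan 116, Erikson 143.
The winner is unchanged: still Erikson.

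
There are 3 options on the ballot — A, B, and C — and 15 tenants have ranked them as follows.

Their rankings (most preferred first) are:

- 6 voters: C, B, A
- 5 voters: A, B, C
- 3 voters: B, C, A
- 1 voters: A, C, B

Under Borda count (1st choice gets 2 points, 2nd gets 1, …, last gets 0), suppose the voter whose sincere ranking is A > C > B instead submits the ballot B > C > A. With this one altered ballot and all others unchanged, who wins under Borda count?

Borda totals with the altered ballot: A 10, B 19, C 16.
The winner is unchanged: still B.

B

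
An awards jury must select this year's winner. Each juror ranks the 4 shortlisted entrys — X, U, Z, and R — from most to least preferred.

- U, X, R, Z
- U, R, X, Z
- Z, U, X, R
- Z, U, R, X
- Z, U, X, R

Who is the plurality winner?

First-place vote totals:
  X: 0
  U: 2
  Z: 3
  R: 0
Z has the most first-place votes.

Z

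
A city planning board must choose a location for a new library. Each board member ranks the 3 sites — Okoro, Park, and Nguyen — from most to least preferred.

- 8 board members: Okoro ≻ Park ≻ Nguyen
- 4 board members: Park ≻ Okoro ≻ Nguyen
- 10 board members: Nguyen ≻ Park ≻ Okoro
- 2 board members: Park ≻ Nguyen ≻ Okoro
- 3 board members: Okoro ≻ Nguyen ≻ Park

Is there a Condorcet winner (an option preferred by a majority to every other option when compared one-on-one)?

Head-to-head results (27 voters total):
Okoro vs Park: Park wins 16–11.
Okoro vs Nguyen: Okoro wins 15–12.
Park vs Nguyen: Park wins 14–13.
Park beats each rival — Okoro (16–11), Nguyen (14–13) — so Park is the Condorcet winner.

Yes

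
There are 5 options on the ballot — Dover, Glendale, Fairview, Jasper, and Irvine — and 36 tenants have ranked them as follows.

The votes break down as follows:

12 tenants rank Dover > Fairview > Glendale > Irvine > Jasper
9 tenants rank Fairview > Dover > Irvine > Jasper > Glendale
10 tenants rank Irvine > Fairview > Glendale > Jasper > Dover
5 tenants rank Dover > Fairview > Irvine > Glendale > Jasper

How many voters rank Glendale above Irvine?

Ballots ranking Glendale above Irvine: 12.
Ballots ranking Irvine above Glendale: 9+10+5 = 24.
So 12 of 36 voters prefer Glendale to Irvine.

12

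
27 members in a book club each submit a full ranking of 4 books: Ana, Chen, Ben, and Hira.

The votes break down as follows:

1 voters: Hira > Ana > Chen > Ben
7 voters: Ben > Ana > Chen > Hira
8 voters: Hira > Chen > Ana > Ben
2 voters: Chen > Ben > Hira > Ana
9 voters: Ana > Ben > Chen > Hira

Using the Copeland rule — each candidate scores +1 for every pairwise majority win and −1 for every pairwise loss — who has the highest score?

Pairwise results:
  Ana vs Chen: Ana wins 17–10.
  Ana vs Ben: Ana wins 18–9.
  Ana vs Hira: Ana wins 16–11.
  Chen vs Ben: Ben wins 16–11.
  Chen vs Hira: Chen wins 18–9.
  Ben vs Hira: Ben wins 18–9.
Copeland scores (wins − losses):
  Ana: 3 − 0 = 3
  Chen: 1 − 2 = -1
  Ben: 2 − 1 = 1
  Hira: 0 − 3 = -3
Ana has the best Copeland score.

Ana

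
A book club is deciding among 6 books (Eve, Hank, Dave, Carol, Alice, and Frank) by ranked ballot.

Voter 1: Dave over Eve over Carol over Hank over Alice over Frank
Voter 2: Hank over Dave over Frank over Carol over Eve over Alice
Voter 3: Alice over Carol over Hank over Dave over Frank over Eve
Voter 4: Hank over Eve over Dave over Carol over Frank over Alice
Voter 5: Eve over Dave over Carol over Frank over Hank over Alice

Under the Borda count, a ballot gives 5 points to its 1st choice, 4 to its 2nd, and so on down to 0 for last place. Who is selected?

Dave

Borda scores:
  Eve: 4 + 1 + 0 + 4 + 5 = 14
  Hank: 2 + 5 + 3 + 5 + 1 = 16
  Dave: 5 + 4 + 2 + 3 + 4 = 18
  Carol: 3 + 2 + 4 + 2 + 3 = 14
  Alice: 1 + 0 + 5 + 0 + 0 = 6
  Frank: 0 + 3 + 1 + 1 + 2 = 7
Dave has the highest total.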